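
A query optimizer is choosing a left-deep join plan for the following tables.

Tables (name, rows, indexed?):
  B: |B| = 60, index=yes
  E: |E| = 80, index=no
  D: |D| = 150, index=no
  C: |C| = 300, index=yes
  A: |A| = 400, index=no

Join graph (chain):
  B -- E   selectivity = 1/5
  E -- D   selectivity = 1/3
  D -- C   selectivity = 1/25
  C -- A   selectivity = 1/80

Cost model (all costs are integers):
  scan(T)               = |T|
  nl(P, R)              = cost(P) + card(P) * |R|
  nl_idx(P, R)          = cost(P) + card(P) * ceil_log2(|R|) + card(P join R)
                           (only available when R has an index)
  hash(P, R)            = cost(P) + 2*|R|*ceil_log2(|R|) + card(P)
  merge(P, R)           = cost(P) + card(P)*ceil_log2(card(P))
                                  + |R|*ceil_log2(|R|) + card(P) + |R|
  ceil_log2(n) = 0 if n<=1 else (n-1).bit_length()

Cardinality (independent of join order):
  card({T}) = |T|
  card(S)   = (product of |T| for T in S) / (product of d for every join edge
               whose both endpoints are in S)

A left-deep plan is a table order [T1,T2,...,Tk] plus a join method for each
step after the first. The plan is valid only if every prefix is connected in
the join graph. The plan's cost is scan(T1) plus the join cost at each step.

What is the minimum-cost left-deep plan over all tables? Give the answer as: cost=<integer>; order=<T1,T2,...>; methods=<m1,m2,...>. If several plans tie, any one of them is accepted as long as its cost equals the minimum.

Selinger DP (subsets sized 1..n):
  {B}: scan cost=60, card=60
  {E}: scan cost=80, card=80
  {D}: scan cost=150, card=150
  {C}: scan cost=300, card=300
  {A}: scan cost=400, card=400
  {BE}: card=960; try (B,hash)→880, (E,merge)→1120, (B,merge)→1140, (E,hash)→1240, (B,nl_idx)→1520, (E,nl)→4860 …(+1); best=880 via (B,hash)
  {DE}: card=4000; try (E,hash)→1420, (D,merge)→2070, (E,merge)→2140, (D,hash)→2560, (D,nl)→12080, (E,nl)→12150; best=1420 via (E,hash)
  {CD}: card=1800; try (D,hash)→3000, (C,nl_idx)→3300, (C,merge)→4500, (D,merge)→4650, (C,hash)→5700, (C,nl)→45150 …(+1); best=3000 via (D,hash)
  {AC}: card=1500; try (C,nl_idx)→5500, (C,hash)→6200, (A,merge)→7300, (C,merge)→7400, (A,hash)→7800, (A,nl)→120300 …(+1); best=5500 via (C,nl_idx)
  {BDE}: card=48000; try (D,hash)→4240, (B,hash)→6140, (D,merge)→12790, (B,merge)→53840, (B,nl_idx)→73420, (D,nl)→144880 …(+1); best=4240 via (D,hash)
  {CDE}: card=48000; try (E,hash)→5920, (C,hash)→10820, (E,merge)→25240, (C,merge)→56420, (C,nl_idx)→85420, (E,nl)→147000 …(+1); best=5920 via (E,hash)
  {ACD}: card=9000; try (D,hash)→9400, (A,hash)→12000, (D,merge)→24850, (A,merge)→28600, (D,nl)→230500, (A,nl)→723000; best=9400 via (D,hash)
  {BCDE}: card=576000; try (B,hash)→54640, (C,hash)→57640, (B,merge)→822340, (C,merge)→823240, (B,nl_idx)→869920, (C,nl_idx)→1012240 …(+2); best=54640 via (B,hash)
  {ACDE}: card=240000; try (E,hash)→19520, (A,hash)→61120, (E,merge)→145040, (E,nl)→729400, (A,merge)→825920, (A,nl)→19205920; best=19520 via (E,hash)
  {ABCDE}: card=2880000; try (B,hash)→260240, (A,hash)→637840, (B,nl_idx)→4339520, (B,merge)→4579940, (A,merge)→12154640, (B,nl)→14419520 …(+1); best=260240 via (B,hash)

cost=260240; order=A,C,D,E,B; methods=nl_idx,hash,hash,hash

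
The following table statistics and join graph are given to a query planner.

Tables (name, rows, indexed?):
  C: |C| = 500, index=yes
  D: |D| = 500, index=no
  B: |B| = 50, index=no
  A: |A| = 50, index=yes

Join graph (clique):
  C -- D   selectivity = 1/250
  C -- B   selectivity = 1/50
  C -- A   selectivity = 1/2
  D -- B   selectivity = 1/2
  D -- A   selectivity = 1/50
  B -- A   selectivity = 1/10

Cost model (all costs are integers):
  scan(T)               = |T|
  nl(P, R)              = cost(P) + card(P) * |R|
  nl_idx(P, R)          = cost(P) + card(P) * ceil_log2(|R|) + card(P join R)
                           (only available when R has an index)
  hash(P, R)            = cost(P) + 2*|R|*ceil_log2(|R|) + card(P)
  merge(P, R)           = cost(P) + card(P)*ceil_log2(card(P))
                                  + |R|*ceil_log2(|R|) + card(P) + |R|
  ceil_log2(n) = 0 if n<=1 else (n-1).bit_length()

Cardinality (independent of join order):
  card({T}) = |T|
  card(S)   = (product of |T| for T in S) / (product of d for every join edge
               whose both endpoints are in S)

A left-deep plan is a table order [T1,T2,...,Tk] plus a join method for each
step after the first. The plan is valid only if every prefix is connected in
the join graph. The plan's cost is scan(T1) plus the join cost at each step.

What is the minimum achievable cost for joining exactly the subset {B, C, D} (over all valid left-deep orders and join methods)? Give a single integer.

7600

Selinger DP over subsets of {B,C,D}:
  {C}: scan cost=500, card=500
  {D}: scan cost=500, card=500
  {B}: scan cost=50, card=50
  {CD}: card=1000; try (C,nl_idx)→6000, (D,hash)→10000, (C,hash)→10000, (D,merge)→10500, (C,merge)→10500, (D,nl)→250500 …(+1); best=6000 via (C,nl_idx)
  {BC}: card=500; try (C,nl_idx)→1000, (B,hash)→1600, (C,merge)→5400, (B,merge)→5850, (C,hash)→9100, (C,nl)→25050 …(+1); best=1000 via (C,nl_idx)
  {BD}: card=12500; try (B,hash)→1600, (D,merge)→5400, (B,merge)→5850, (D,hash)→9100, (D,nl)→25050, (B,nl)→25500; best=1600 via (B,hash)
  {BCD}: card=500; try (B,hash)→7600, (D,hash)→10500, (D,merge)→11000, (B,merge)→17350, (C,hash)→23100, (B,nl)→56000 …(+4); best=7600 via (B,hash)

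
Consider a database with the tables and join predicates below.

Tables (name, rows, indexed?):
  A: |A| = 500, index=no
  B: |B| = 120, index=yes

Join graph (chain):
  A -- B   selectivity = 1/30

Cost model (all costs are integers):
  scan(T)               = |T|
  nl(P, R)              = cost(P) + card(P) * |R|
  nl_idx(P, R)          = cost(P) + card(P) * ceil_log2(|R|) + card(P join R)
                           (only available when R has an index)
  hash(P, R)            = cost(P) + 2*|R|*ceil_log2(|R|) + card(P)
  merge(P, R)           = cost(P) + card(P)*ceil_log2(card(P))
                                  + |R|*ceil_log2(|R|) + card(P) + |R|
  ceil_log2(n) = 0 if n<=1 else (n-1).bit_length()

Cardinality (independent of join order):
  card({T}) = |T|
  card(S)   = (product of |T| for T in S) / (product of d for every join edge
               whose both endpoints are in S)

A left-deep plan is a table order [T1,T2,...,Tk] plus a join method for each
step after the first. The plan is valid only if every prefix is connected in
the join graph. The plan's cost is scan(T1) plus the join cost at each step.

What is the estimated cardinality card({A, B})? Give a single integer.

Tables in S: A(500), B(120)
Edges inside S: A-B(d=30)
numerator = 500 * 120 = 60000
denominator = 30 = 30
card(S) = 60000 / 30 = 2000

2000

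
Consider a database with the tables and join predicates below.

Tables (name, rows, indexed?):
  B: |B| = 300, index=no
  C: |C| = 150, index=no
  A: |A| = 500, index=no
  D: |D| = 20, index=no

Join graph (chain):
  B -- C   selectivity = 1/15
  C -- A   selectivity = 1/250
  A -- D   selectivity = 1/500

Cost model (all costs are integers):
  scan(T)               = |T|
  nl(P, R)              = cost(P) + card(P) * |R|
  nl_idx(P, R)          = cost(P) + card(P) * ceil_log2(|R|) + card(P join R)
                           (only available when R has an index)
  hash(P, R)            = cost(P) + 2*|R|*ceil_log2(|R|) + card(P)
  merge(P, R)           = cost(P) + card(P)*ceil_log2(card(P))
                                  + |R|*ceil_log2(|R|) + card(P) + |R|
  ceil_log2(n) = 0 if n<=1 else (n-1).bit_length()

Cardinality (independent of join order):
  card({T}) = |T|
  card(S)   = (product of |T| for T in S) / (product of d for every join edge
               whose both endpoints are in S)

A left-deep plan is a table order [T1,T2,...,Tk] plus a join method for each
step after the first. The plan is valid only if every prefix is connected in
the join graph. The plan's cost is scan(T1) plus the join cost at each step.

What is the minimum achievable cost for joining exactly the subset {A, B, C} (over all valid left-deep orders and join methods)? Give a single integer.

Selinger DP over subsets of {A,B,C}:
  {B}: scan cost=300, card=300
  {C}: scan cost=150, card=150
  {A}: scan cost=500, card=500
  {BC}: card=3000; try (C,hash)→3000, (B,merge)→4500, (C,merge)→4650, (B,hash)→5700, (B,nl)→45150, (C,nl)→45300; best=3000 via (C,hash)
  {AC}: card=300; try (C,hash)→3400, (A,merge)→6500, (C,merge)→6850, (A,hash)→9300, (A,nl)→75150, (C,nl)→75500; best=3400 via (C,hash)
  {ABC}: card=6000; try (B,hash)→9100, (B,merge)→9400, (A,hash)→15000, (A,merge)→47000, (B,nl)→93400, (A,nl)→1503000; best=9100 via (B,hash)

9100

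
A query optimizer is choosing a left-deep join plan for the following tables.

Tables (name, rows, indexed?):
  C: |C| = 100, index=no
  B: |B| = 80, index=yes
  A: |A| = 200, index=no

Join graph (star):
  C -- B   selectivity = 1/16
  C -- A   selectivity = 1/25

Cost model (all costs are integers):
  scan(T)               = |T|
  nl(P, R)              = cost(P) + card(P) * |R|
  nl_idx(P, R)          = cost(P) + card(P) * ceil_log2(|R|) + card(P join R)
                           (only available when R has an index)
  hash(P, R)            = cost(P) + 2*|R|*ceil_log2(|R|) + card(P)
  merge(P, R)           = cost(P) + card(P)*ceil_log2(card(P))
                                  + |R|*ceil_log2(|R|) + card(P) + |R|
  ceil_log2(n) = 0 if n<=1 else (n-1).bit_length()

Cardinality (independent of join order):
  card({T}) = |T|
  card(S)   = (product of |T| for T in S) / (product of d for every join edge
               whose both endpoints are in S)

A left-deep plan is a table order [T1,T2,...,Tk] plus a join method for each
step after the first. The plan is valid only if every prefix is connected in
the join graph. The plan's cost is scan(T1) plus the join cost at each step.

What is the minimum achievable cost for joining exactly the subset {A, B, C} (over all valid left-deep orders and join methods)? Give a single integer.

Selinger DP over subsets of {A,B,C}:
  {C}: scan cost=100, card=100
  {B}: scan cost=80, card=80
  {A}: scan cost=200, card=200
  {BC}: card=500; try (B,nl_idx)→1300, (B,hash)→1320, (C,merge)→1520, (B,merge)→1540, (C,hash)→1560, (C,nl)→8080 …(+1); best=1300 via (B,nl_idx)
  {AC}: card=800; try (C,hash)→1800, (A,merge)→2700, (C,merge)→2800, (A,hash)→3400, (A,nl)→20100, (C,nl)→20200; best=1800 via (C,hash)
  {ABC}: card=4000; try (B,hash)→3720, (A,hash)→5000, (A,merge)→8100, (B,merge)→11240, (B,nl_idx)→11400, (B,nl)→65800 …(+1); best=3720 via (B,hash)

3720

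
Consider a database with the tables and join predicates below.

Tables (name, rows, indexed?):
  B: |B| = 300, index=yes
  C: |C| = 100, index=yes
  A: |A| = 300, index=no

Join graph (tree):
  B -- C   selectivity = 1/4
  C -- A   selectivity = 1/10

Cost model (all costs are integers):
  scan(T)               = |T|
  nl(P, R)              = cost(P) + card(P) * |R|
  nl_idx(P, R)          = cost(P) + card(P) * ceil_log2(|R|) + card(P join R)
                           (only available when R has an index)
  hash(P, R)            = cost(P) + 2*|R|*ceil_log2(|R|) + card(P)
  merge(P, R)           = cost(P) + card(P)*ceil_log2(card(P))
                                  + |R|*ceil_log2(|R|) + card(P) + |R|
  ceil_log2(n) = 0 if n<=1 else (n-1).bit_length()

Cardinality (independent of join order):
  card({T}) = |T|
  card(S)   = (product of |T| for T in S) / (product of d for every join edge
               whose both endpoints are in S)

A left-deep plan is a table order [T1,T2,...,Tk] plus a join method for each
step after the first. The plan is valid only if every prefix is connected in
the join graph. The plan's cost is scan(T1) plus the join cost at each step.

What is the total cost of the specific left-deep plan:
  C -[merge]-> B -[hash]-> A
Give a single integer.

16800

step 1: scan C: cost=100, card=100
step 2: join B via merge
    card(P join B) = 100*300/(4) = 7500
    cost = 100 + 100*7 + 300*9 + 100 + 300 = 3900
step 3: join A via hash
    card(P join A) = 7500*300/(10) = 225000
    cost = 3900 + 2*300*9 + 7500 = 16800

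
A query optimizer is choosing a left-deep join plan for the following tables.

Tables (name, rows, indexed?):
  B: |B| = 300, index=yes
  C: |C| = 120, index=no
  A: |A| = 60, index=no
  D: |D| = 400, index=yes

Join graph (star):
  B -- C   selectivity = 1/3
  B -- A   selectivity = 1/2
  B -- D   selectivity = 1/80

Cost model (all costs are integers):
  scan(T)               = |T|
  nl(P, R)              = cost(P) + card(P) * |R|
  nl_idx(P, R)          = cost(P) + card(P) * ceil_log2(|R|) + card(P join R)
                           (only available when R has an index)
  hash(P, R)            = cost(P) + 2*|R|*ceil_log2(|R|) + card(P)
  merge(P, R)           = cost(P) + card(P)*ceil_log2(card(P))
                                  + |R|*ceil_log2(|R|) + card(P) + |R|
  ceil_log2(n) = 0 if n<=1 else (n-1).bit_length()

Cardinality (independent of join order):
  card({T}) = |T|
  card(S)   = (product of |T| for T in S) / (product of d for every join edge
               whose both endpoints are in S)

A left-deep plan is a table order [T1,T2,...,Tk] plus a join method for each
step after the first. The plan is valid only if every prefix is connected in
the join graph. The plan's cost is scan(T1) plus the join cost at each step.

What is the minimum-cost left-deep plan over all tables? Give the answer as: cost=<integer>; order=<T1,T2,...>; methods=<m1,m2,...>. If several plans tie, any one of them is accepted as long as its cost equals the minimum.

Selinger DP (subsets sized 1..n):
  {B}: scan cost=300, card=300
  {C}: scan cost=120, card=120
  {A}: scan cost=60, card=60
  {D}: scan cost=400, card=400
  {BC}: card=12000; try (C,hash)→2280, (B,merge)→4080, (C,merge)→4260, (B,hash)→5640, (B,nl_idx)→13200, (B,nl)→36120 …(+1); best=2280 via (C,hash)
  {AB}: card=9000; try (A,hash)→1320, (B,merge)→3480, (A,merge)→3720, (B,hash)→5520, (B,nl_idx)→9600, (B,nl)→18060 …(+1); best=1320 via (A,hash)
  {BD}: card=1500; try (D,nl_idx)→4500, (B,nl_idx)→5500, (B,hash)→6200, (D,merge)→7300, (B,merge)→7400, (D,hash)→7800 …(+2); best=4500 via (D,nl_idx)
  {ABC}: card=360000; try (C,hash)→12000, (A,hash)→15000, (C,merge)→137280, (A,merge)→182700, (A,nl)→722280, (C,nl)→1081320; best=12000 via (C,hash)
  {BCD}: card=60000; try (C,hash)→7680, (D,hash)→21480, (C,merge)→23460, (D,nl_idx)→170280, (C,nl)→184500, (D,merge)→186280 …(+1); best=7680 via (C,hash)
  {ABD}: card=45000; try (A,hash)→6720, (D,hash)→17520, (A,merge)→22920, (A,nl)→94500, (D,nl_idx)→127320, (D,merge)→140320 …(+1); best=6720 via (A,hash)
  {ABCD}: card=1800000; try (C,hash)→53400, (A,hash)→68400, (D,hash)→379200, (C,merge)→772680, (A,merge)→1028100, (A,nl)→3607680 …(+4); best=53400 via (C,hash)

cost=53400; order=B,D,A,C; methods=nl_idx,hash,hash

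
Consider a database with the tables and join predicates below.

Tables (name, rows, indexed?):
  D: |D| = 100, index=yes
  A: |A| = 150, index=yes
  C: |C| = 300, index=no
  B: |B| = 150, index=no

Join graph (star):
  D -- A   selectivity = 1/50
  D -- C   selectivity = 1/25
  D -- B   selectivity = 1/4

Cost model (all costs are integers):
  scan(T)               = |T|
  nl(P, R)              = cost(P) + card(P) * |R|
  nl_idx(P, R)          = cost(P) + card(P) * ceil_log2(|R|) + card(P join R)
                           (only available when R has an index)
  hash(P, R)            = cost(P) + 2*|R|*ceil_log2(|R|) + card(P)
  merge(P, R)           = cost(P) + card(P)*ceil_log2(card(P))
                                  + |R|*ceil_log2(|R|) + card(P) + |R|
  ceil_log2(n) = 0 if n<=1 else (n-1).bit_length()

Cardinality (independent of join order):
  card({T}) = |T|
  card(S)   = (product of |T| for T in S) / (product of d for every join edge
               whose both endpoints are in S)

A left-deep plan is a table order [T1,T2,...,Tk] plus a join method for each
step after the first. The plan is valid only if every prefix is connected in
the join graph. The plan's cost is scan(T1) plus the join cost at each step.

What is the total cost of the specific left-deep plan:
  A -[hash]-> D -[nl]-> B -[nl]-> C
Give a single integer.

3421700

step 1: scan A: cost=150, card=150
step 2: join D via hash
    card(P join D) = 150*100/(50) = 300
    cost = 150 + 2*100*7 + 150 = 1700
step 3: join B via nl
    card(P join B) = 300*150/(4) = 11250
    cost = 1700 + 300*150 = 46700
step 4: join C via nl
    card(P join C) = 11250*300/(25) = 135000
    cost = 46700 + 11250*300 = 3421700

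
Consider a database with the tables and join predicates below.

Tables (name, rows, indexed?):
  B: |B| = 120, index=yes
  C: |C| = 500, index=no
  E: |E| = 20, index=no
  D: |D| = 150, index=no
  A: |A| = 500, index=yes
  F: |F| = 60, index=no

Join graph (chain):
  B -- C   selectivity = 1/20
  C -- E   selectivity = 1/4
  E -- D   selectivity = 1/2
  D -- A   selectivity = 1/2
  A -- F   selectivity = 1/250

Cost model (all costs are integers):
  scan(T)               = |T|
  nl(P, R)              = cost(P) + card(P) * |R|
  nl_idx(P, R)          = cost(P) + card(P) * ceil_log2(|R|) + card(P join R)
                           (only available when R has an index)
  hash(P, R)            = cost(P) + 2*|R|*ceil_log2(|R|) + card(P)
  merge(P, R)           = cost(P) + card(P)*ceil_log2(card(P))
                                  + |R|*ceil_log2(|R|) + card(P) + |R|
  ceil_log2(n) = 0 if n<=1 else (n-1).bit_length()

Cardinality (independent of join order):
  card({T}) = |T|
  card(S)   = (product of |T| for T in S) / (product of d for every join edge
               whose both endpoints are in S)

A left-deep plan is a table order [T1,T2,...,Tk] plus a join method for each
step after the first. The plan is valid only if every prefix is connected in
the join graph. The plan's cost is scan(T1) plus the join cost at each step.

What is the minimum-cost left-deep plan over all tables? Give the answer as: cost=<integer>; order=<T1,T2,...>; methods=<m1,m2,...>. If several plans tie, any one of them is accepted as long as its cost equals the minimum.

Selinger DP (subsets sized 1..n):
  {B}: scan cost=120, card=120
  {C}: scan cost=500, card=500
  {E}: scan cost=20, card=20
  {D}: scan cost=150, card=150
  {A}: scan cost=500, card=500
  {F}: scan cost=60, card=60
  {BC}: card=3000; try (B,hash)→2680, (C,merge)→6080, (B,merge)→6460, (B,nl_idx)→7000, (C,hash)→9240, (C,nl)→60120 …(+1); best=2680 via (B,hash)
  {CE}: card=2500; try (E,hash)→1200, (C,merge)→5140, (E,merge)→5620, (C,hash)→9040, (C,nl)→10020, (E,nl)→10500; best=1200 via (E,hash)
  {DE}: card=1500; try (E,hash)→500, (D,merge)→1490, (E,merge)→1620, (D,hash)→2440, (D,nl)→3020, (E,nl)→3150; best=500 via (E,hash)
  {AD}: card=37500; try (D,hash)→3400, (A,merge)→6500, (D,merge)→6850, (A,hash)→9300, (A,nl_idx)→39000, (A,nl)→75150 …(+1); best=3400 via (D,hash)
  {AF}: card=120; try (A,nl_idx)→720, (F,hash)→1720, (A,merge)→5480, (F,merge)→5920, (A,hash)→9120, (A,nl)→30060 …(+1); best=720 via (A,nl_idx)
  {BCE}: card=15000; try (B,hash)→5380, (E,hash)→5880, (B,nl_idx)→33700, (B,merge)→34660, (E,merge)→41800, (E,nl)→62680 …(+1); best=5380 via (B,hash)
  {CDE}: card=187500; try (D,hash)→6100, (C,hash)→11000, (C,merge)→23500, (D,merge)→35050, (D,nl)→376200, (C,nl)→750500; best=6100 via (D,hash)
  {ADE}: card=375000; try (A,hash)→11000, (A,merge)→23500, (E,hash)→41100, (A,nl_idx)→389000, (E,merge)→641020, (A,nl)→750500 …(+1); best=11000 via (A,hash)
  {ADF}: card=9000; try (D,merge)→3030, (D,hash)→3240, (D,nl)→18720, (F,hash)→41620, (F,merge)→641320, (F,nl)→2253400; best=3030 via (D,merge)
  {BCDE}: card=1125000; try (D,hash)→22780, (B,hash)→195280, (D,merge)→231730, (D,nl)→2255380, (B,nl_idx)→2443600, (B,merge)→3569560 …(+1); best=22780 via (D,hash)
  {ACDE}: card=46875000; try (A,hash)→202600, (C,hash)→395000, (A,merge)→3573600, (C,merge)→7516000, (A,nl_idx)→48568600, (A,nl)→93756100 …(+1); best=202600 via (A,hash)
  {ADEF}: card=90000; try (E,hash)→12230, (E,merge)→138150, (E,nl)→183030, (F,hash)→386720, (F,merge)→7511420, (F,nl)→22511000; best=12230 via (E,hash)
  {ABCDE}: card=281250000; try (A,hash)→1156780, (A,merge)→24777780, (B,hash)→47079280, (A,nl_idx)→291397780, (A,nl)→562522780, (B,nl_idx)→609577600 …(+2); best=1156780 via (A,hash)
  {ACDEF}: card=11250000; try (C,hash)→111230, (C,merge)→1637230, (C,nl)→45012230, (F,hash)→47078320, (F,merge)→1265828020, (F,nl)→2812702600; best=111230 via (C,hash)
  {ABCDEF}: card=67500000; try (B,hash)→11362910, (B,nl_idx)→146361230, (B,merge)→281362190, (F,hash)→282407500, (B,nl)→1350111230, (F,merge)→8438657200 …(+1); best=11362910 via (B,hash)

cost=11362910; order=F,A,D,E,C,B; methods=nl_idx,merge,hash,hash,hash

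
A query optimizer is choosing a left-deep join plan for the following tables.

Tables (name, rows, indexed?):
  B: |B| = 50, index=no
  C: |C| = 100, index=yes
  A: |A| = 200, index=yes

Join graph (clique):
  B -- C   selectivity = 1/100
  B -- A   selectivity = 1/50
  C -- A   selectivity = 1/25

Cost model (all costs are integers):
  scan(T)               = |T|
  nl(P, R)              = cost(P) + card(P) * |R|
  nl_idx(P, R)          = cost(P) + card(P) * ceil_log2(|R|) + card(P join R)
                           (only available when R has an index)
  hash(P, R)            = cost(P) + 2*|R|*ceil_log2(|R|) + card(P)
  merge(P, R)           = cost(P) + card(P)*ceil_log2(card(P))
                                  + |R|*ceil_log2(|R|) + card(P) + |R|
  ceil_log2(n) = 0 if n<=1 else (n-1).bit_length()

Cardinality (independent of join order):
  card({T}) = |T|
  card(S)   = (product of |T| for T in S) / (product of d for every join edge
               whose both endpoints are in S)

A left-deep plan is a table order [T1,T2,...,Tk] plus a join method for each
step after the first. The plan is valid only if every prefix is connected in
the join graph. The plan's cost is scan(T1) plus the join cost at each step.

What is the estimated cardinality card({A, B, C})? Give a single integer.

8

Tables in S: A(200), B(50), C(100)
Edges inside S: B-C(d=100), B-A(d=50), C-A(d=25)
numerator = 200 * 50 * 100 = 1000000
denominator = 100 * 50 * 25 = 125000
card(S) = 1000000 / 125000 = 8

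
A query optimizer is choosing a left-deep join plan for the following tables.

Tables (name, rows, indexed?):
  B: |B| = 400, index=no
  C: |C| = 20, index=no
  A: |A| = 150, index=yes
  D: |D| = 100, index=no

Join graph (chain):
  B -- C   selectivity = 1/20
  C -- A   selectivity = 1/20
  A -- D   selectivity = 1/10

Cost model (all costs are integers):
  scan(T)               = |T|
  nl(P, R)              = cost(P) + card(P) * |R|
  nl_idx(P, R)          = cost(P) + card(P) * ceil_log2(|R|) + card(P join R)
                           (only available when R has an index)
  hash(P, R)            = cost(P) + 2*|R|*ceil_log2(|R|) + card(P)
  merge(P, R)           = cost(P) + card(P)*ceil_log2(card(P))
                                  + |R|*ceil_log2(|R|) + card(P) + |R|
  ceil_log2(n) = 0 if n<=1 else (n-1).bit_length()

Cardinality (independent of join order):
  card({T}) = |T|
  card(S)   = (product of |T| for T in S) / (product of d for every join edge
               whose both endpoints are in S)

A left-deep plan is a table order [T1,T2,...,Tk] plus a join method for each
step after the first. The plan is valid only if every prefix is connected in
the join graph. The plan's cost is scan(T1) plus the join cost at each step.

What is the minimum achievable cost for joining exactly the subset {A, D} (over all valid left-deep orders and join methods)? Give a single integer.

Selinger DP over subsets of {A,D}:
  {A}: scan cost=150, card=150
  {D}: scan cost=100, card=100
  {AD}: card=1500; try (D,hash)→1700, (A,merge)→2250, (D,merge)→2300, (A,nl_idx)→2400, (A,hash)→2600, (A,nl)→15100 …(+1); best=1700 via (D,hash)

1700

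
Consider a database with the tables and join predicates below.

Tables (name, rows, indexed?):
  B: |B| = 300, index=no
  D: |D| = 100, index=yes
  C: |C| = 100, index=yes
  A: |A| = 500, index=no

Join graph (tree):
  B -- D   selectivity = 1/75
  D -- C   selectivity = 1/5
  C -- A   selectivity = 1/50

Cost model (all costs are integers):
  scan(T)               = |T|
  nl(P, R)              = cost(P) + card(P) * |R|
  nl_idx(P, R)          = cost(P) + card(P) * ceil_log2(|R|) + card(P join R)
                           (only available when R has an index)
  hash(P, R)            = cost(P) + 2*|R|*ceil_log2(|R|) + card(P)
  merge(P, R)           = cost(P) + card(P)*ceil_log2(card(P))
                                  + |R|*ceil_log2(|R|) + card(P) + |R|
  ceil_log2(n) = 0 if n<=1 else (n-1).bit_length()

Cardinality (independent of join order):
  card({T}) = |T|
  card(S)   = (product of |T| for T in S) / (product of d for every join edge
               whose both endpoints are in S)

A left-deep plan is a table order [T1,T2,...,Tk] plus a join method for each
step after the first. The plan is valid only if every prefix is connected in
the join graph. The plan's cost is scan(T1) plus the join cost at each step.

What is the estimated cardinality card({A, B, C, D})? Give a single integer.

Tables in S: A(500), B(300), C(100), D(100)
Edges inside S: B-D(d=75), D-C(d=5), C-A(d=50)
numerator = 500 * 300 * 100 * 100 = 1500000000
denominator = 75 * 5 * 50 = 18750
card(S) = 1500000000 / 18750 = 80000

80000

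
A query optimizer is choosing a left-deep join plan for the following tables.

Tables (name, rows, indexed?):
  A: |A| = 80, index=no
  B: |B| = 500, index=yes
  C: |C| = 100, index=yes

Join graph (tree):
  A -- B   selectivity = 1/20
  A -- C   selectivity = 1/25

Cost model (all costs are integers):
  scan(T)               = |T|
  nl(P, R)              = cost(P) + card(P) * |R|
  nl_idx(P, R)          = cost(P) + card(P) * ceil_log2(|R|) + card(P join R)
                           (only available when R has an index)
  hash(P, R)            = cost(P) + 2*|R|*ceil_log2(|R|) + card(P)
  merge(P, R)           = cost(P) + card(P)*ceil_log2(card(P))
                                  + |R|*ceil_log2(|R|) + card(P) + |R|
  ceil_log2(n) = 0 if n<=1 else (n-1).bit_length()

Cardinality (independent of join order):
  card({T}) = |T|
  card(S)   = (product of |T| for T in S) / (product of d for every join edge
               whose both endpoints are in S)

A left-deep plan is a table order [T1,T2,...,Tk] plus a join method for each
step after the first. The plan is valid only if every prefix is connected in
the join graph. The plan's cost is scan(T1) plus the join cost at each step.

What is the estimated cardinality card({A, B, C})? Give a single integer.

8000

Tables in S: A(80), B(500), C(100)
Edges inside S: A-B(d=20), A-C(d=25)
numerator = 80 * 500 * 100 = 4000000
denominator = 20 * 25 = 500
card(S) = 4000000 / 500 = 8000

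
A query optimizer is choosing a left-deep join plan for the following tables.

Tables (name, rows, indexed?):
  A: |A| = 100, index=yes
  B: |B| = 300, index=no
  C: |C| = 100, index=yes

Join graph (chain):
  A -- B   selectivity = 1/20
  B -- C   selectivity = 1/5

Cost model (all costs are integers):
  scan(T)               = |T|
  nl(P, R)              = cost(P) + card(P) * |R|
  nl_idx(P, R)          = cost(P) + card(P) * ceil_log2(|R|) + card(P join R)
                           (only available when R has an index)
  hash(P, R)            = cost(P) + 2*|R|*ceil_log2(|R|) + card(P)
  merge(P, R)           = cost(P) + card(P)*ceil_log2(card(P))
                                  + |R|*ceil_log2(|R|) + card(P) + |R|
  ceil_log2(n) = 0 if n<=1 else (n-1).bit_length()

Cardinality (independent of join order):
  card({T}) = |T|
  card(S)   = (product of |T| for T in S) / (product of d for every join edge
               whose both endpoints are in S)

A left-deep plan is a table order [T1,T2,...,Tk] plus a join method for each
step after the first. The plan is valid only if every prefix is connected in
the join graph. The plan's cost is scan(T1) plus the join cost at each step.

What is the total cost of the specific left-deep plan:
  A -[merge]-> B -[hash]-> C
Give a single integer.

6800

step 1: scan A: cost=100, card=100
step 2: join B via merge
    card(P join B) = 100*300/(20) = 1500
    cost = 100 + 100*7 + 300*9 + 100 + 300 = 3900
step 3: join C via hash
    card(P join C) = 1500*100/(5) = 30000
    cost = 3900 + 2*100*7 + 1500 = 6800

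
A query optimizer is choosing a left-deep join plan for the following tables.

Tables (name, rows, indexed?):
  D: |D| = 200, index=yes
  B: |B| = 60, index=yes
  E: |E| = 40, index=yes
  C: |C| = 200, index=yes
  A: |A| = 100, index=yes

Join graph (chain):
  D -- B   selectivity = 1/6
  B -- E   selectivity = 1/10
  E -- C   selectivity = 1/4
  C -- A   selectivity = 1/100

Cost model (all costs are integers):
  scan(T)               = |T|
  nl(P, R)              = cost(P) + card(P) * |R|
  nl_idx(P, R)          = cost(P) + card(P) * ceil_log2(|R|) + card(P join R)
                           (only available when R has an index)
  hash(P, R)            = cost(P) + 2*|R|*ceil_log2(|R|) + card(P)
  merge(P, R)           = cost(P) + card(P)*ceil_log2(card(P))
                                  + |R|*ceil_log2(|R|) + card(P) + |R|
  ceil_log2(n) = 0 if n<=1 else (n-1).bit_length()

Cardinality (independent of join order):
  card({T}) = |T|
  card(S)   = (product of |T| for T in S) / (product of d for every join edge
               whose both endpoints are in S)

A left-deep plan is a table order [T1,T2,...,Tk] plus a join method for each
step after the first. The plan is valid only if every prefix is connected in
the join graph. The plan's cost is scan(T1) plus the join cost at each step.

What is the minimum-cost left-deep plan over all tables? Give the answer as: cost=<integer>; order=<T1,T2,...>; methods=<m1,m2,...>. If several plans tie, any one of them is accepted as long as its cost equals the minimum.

cost=19700; order=A,C,E,B,D; methods=nl_idx,hash,hash,hash

Selinger DP (subsets sized 1..n):
  {D}: scan cost=200, card=200
  {B}: scan cost=60, card=60
  {E}: scan cost=40, card=40
  {C}: scan cost=200, card=200
  {A}: scan cost=100, card=100
  {BD}: card=2000; try (B,hash)→1120, (D,merge)→2280, (B,merge)→2420, (D,nl_idx)→2540, (D,hash)→3320, (B,nl_idx)→3400 …(+2); best=1120 via (B,hash)
  {BE}: card=240; try (B,nl_idx)→520, (E,hash)→600, (E,nl_idx)→660, (B,merge)→740, (E,merge)→760, (B,hash)→800 …(+2); best=520 via (B,nl_idx)
  {CE}: card=2000; try (E,hash)→880, (C,merge)→2120, (E,merge)→2280, (C,nl_idx)→2360, (C,hash)→3280, (E,nl_idx)→3400 …(+2); best=880 via (E,hash)
  {AC}: card=200; try (C,nl_idx)→1100, (A,hash)→1800, (A,nl_idx)→1800, (C,merge)→2700, (A,merge)→2800, (C,hash)→3400 …(+2); best=1100 via (C,nl_idx)
  {BDE}: card=8000; try (E,hash)→3600, (D,hash)→3960, (D,merge)→4480, (D,nl_idx)→10440, (E,nl_idx)→21120, (E,merge)→25400 …(+2); best=3600 via (E,hash)
  {BCE}: card=12000; try (B,hash)→3600, (C,hash)→3960, (C,merge)→4480, (C,nl_idx)→14440, (B,nl_idx)→24880, (B,merge)→25300 …(+2); best=3600 via (B,hash)
  {ACE}: card=2000; try (E,hash)→1780, (E,merge)→3180, (A,hash)→4280, (E,nl_idx)→4300, (E,nl)→9100, (A,nl_idx)→16880 …(+2); best=1780 via (E,hash)
  {BCDE}: card=400000; try (C,hash)→14800, (D,hash)→18800, (C,merge)→117400, (D,merge)→185400, (C,nl_idx)→467600, (D,nl_idx)→499600 …(+2); best=14800 via (C,hash)
  {ABCE}: card=12000; try (B,hash)→4500, (A,hash)→17000, (B,nl_idx)→25780, (B,merge)→26200, (A,nl_idx)→99600, (B,nl)→121780 …(+2); best=4500 via (B,hash)
  {ABCDE}: card=400000; try (D,hash)→19700, (D,merge)→186300, (A,hash)→416200, (D,nl_idx)→500500, (D,nl)→2404500, (A,nl_idx)→3214800 …(+2); best=19700 via (D,hash)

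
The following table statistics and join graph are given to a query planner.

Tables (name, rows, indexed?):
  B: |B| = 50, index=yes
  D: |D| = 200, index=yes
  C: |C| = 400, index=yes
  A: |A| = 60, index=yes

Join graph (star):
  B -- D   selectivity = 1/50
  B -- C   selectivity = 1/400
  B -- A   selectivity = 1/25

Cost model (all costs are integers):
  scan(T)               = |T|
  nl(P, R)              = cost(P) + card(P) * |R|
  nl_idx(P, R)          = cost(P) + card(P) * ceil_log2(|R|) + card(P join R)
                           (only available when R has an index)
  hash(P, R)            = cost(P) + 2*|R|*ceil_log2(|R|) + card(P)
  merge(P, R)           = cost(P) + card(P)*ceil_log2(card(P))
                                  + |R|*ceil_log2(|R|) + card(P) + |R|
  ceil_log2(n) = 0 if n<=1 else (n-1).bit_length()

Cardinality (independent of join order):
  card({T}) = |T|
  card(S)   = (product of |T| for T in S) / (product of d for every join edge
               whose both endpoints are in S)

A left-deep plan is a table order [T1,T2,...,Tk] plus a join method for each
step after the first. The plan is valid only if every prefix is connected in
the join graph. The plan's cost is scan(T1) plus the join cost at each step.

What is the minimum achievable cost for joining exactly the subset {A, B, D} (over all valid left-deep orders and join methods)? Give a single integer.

Selinger DP over subsets of {A,B,D}:
  {B}: scan cost=50, card=50
  {D}: scan cost=200, card=200
  {A}: scan cost=60, card=60
  {BD}: card=200; try (D,nl_idx)→650, (B,hash)→1000, (B,nl_idx)→1600, (D,merge)→2200, (B,merge)→2350, (D,hash)→3300 …(+2); best=650 via (D,nl_idx)
  {AB}: card=120; try (A,nl_idx)→470, (B,nl_idx)→540, (B,hash)→720, (A,hash)→820, (A,merge)→820, (B,merge)→830 …(+2); best=470 via (A,nl_idx)
  {ABD}: card=480; try (A,hash)→1570, (D,nl_idx)→1910, (A,nl_idx)→2330, (A,merge)→2870, (D,merge)→3230, (D,hash)→3790 …(+2); best=1570 via (A,hash)

1570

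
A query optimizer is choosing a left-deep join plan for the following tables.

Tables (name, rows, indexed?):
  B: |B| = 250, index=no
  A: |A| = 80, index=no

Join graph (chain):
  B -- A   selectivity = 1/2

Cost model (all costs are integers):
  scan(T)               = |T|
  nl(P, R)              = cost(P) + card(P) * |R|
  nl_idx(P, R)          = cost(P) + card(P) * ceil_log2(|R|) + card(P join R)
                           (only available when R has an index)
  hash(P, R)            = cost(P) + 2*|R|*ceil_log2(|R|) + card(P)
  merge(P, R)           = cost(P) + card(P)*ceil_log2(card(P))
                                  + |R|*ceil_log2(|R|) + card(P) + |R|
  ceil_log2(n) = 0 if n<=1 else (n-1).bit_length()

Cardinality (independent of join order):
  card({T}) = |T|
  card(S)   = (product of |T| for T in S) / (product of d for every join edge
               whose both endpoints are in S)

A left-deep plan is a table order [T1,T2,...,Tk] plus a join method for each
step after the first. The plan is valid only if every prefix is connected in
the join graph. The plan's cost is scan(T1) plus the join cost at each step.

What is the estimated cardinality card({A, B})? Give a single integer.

10000

Tables in S: A(80), B(250)
Edges inside S: B-A(d=2)
numerator = 80 * 250 = 20000
denominator = 2 = 2
card(S) = 20000 / 2 = 10000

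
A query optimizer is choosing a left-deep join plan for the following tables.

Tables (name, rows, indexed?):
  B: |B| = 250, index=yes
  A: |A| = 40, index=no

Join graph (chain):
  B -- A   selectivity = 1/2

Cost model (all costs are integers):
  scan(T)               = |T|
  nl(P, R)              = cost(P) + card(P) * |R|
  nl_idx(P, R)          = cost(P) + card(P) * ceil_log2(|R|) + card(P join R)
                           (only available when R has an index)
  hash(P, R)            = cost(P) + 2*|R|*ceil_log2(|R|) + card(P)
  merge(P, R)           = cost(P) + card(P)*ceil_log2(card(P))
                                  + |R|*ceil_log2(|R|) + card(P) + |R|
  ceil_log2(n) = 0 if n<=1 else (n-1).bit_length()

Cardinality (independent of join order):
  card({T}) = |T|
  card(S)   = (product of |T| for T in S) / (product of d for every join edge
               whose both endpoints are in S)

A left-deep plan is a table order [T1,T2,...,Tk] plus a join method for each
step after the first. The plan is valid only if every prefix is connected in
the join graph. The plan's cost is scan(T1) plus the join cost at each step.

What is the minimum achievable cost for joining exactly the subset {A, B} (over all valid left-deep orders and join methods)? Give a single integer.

Selinger DP over subsets of {A,B}:
  {B}: scan cost=250, card=250
  {A}: scan cost=40, card=40
  {AB}: card=5000; try (A,hash)→980, (B,merge)→2570, (A,merge)→2780, (B,hash)→4080, (B,nl_idx)→5360, (B,nl)→10040 …(+1); best=980 via (A,hash)

980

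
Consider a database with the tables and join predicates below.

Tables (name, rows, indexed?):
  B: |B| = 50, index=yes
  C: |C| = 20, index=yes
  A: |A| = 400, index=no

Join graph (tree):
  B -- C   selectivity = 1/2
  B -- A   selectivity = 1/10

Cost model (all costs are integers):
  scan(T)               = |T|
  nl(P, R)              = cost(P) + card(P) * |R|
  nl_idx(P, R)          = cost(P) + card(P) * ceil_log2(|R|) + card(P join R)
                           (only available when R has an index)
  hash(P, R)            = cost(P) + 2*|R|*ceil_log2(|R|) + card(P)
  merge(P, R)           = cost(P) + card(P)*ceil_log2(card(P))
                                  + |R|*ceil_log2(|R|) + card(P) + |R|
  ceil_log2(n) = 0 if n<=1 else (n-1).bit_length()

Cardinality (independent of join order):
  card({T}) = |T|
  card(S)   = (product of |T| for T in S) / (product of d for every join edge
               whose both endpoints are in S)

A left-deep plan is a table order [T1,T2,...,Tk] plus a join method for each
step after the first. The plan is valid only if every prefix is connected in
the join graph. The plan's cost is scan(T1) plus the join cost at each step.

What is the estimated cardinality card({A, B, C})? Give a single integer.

Tables in S: A(400), B(50), C(20)
Edges inside S: B-C(d=2), B-A(d=10)
numerator = 400 * 50 * 20 = 400000
denominator = 2 * 10 = 20
card(S) = 400000 / 20 = 20000

20000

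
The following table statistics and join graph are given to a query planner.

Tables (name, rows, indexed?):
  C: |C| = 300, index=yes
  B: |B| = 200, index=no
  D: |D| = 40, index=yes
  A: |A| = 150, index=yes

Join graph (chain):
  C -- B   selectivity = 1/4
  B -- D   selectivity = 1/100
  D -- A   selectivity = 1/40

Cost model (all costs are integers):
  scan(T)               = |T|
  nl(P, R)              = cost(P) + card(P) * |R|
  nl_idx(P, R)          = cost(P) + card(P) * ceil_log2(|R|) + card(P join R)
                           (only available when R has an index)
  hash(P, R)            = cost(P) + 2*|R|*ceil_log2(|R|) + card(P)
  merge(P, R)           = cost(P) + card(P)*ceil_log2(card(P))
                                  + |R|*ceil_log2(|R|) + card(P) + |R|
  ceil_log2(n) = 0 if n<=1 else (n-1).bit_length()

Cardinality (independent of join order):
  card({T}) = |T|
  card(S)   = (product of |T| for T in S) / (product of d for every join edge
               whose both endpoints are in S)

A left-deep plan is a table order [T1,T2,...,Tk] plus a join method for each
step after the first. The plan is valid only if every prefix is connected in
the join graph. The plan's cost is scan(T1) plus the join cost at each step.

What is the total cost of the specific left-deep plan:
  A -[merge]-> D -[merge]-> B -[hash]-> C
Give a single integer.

step 1: scan A: cost=150, card=150
step 2: join D via merge
    card(P join D) = 150*40/(40) = 150
    cost = 150 + 150*8 + 40*6 + 150 + 40 = 1780
step 3: join B via merge
    card(P join B) = 150*200/(100) = 300
    cost = 1780 + 150*8 + 200*8 + 150 + 200 = 4930
step 4: join C via hash
    card(P join C) = 300*300/(4) = 22500
    cost = 4930 + 2*300*9 + 300 = 10630

10630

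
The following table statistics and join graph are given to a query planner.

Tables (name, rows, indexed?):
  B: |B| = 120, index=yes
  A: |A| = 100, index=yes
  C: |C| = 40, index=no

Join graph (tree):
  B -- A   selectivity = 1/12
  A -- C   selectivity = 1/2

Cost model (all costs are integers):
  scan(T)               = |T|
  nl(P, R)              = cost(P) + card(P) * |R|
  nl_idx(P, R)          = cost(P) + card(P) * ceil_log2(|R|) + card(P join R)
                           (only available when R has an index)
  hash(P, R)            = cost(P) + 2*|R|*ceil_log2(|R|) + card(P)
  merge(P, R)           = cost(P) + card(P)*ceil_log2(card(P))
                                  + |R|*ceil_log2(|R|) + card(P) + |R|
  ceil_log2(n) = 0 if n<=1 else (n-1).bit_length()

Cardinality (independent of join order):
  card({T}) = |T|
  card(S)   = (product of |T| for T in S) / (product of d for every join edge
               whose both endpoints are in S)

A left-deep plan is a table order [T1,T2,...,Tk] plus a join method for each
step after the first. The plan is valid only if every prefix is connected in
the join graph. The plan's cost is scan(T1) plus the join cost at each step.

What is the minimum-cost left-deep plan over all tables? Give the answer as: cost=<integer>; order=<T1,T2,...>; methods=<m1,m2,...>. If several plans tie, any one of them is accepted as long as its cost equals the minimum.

cost=3120; order=B,A,C; methods=hash,hash

Selinger DP (subsets sized 1..n):
  {B}: scan cost=120, card=120
  {A}: scan cost=100, card=100
  {C}: scan cost=40, card=40
  {AB}: card=1000; try (A,hash)→1640, (B,nl_idx)→1800, (B,merge)→1860, (B,hash)→1880, (A,merge)→1880, (A,nl_idx)→1960 …(+2); best=1640 via (A,hash)
  {AC}: card=2000; try (C,hash)→680, (A,merge)→1120, (C,merge)→1180, (A,hash)→1480, (A,nl_idx)→2320, (A,nl)→4040 …(+1); best=680 via (C,hash)
  {ABC}: card=20000; try (C,hash)→3120, (B,hash)→4360, (C,merge)→12920, (B,merge)→25640, (B,nl_idx)→34680, (C,nl)→41640 …(+1); best=3120 via (C,hash)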